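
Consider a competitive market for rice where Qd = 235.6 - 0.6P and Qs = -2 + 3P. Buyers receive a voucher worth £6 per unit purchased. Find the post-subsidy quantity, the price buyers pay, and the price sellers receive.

Pre-subsidy: 235.6 - 0.6P = -2 + 3P gives P* = 66, Q* = 196.
With the rebate, buyers effectively pay Pb = Ps − 6, where Ps is the price sellers receive.
Demand in terms of Ps becomes Qd = 235.6 − 0.6(Ps − 6) = 239.2 - 0.6Ps. Setting this equal to supply: 239.2 - 0.6Ps = -2 + 3Ps, so Ps = 67.
Buyers pay Pb = 67 − 6 = 61; Q' = -2 + 3·67 = 199.

Q' = 199; buyers pay £61; sellers receive £67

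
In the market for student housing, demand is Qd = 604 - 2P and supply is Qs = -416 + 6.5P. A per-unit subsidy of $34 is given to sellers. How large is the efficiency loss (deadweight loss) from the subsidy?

Deadweight loss = $884

Pre-subsidy: 604 - 2P = -416 + 6.5P gives P* = 120, Q* = 364.
With the subsidy, sellers receive Ps = Pb + 34 for each unit, where Pb is the price buyers pay.
Supply in terms of Pb becomes Qs = -416 + 6.5(Pb + 34) = -195 + 6.5Pb. Setting this equal to demand: 604 - 2Pb = -195 + 6.5Pb, so Pb = 94.
Sellers receive Ps = 94 + 34 = 128; Q' = 604 − 2·94 = 416.
The subsidy expands output by 416 − 364 = 52 past the efficient level; on those units the gap between marginal cost and willingness to pay runs from 0 up to 34.
DWL = ½ × 34 × 52 = 884.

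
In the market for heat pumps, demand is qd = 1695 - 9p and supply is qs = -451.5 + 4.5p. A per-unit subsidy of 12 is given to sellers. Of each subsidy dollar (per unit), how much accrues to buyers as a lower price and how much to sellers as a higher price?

Buyers gain 4 per unit; sellers gain 8 per unit

Pre-subsidy: 1695 - 9p = -451.5 + 4.5p gives p* = 159, q* = 264.
With the subsidy, sellers receive ps = pb + 12 for each unit, where pb is the price buyers pay.
Supply in terms of pb becomes qs = -451.5 + 4.5(pb + 12) = -397.5 + 4.5pb. Setting this equal to demand: 1695 - 9pb = -397.5 + 4.5pb, so pb = 155.
Sellers receive ps = 155 + 12 = 167; q' = 1695 − 9·155 = 300.
Buyers' price falls by p* − pb = 159 − 155 = 4; sellers' price rises by ps − p* = 167 − 159 = 8.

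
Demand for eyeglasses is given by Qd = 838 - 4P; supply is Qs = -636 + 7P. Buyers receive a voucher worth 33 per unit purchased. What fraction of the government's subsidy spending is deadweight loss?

DWL / government spending = 21/193

Pre-subsidy: 838 - 4P = -636 + 7P gives P* = 134, Q* = 302.
With the rebate, buyers effectively pay Pb = Ps − 33, where Ps is the price sellers receive.
Demand in terms of Ps becomes Qd = 838 − 4(Ps − 33) = 970 - 4Ps. Setting this equal to supply: 970 - 4Ps = -636 + 7Ps, so Ps = 146.
Buyers pay Pb = 146 − 33 = 113; Q' = -636 + 7·146 = 386.
ΔCS = ½(302 + 386)(134 − 113) = 7224; ΔPS = ½(302 + 386)(146 − 134) = 4128.
Government spending = 33 × 386 = 12738.
DWL = ½ × 33 × (386 − 302) = 1386; fraction = 1386 / 12738 = 21/193.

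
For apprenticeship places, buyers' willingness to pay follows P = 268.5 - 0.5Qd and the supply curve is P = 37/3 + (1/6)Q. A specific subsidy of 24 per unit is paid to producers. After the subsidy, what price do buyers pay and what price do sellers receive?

Pre-subsidy: 268.5 - 0.5Q = 37/3 + (1/6)Q gives Q* = 384.25 and P* = 76.375.
With the subsidy, sellers receive Ps = Pb + 24 for each unit, where Pb is the price buyers pay.
On the curves, Pb = 268.5 - 0.5Q and Ps = 37/3 + (1/6)Q; the wedge Ps − Pb = 24 gives 37/3 + (1/6)Q − (268.5 - 0.5Q) = 24, so Q' = 420.25.
Then Pb = 268.5 − 0.5·420.25 = 58.375 and Ps = 37/3 + (1/6)·420.25 = 82.375.

Buyers pay 58.375; sellers receive 82.375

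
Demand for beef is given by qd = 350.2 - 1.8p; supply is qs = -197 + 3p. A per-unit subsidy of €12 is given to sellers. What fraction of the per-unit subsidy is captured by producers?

Pre-subsidy: 350.2 - 1.8p = -197 + 3p gives p* = 114, q* = 145.
With the subsidy, sellers receive ps = pb + 12 for each unit, where pb is the price buyers pay.
Supply in terms of pb becomes qs = -197 + 3(pb + 12) = -161 + 3pb. Setting this equal to demand: 350.2 - 1.8pb = -161 + 3pb, so pb = 106.5.
Sellers receive ps = 106.5 + 12 = 118.5; q' = 350.2 − 1.8·106.5 = 158.5.
Buyers' price falls by p* − pb = 114 − 106.5 = 7.5; sellers' price rises by ps − p* = 118.5 − 114 = 4.5.
So producers capture 4.5/12 = 0.375 of each unit of subsidy.

Producer share = 0.375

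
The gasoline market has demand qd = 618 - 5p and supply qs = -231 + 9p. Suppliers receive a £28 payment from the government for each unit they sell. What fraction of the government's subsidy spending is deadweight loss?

Pre-subsidy: 618 - 5p = -231 + 9p gives p* = 849/14, q* = 4407/14.
With the subsidy, sellers receive ps = pb + 28 for each unit, where pb is the price buyers pay.
Supply in terms of pb becomes qs = -231 + 9(pb + 28) = 21 + 9pb. Setting this equal to demand: 618 - 5pb = 21 + 9pb, so pb = 597/14.
Sellers receive ps = 597/14 + 28 = 989/14; q' = 618 − 5·(597/14) = 5667/14.
ΔCS = ½(4407/14 + 5667/14)(849/14 − 597/14) = 45333/7; ΔPS = ½(4407/14 + 5667/14)(989/14 − 849/14) = 25185/7.
Government spending = 28 × 5667/14 = 11334.
DWL = ½ × 28 × (5667/14 − 4407/14) = 1260; fraction = 1260 / 11334 = 210/1889.

DWL / government spending = 210/1889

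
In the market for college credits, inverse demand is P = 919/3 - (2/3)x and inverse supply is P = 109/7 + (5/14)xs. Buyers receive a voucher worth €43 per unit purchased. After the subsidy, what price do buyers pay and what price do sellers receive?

Buyers pay €89; sellers receive €132

Pre-subsidy: 919/3 - (2/3)x = 109/7 + (5/14)x gives x* = 284 and P* = 117.
With the rebate, buyers effectively pay Pb = Ps − 43, where Ps is the price sellers receive.
On the curves, Pb = 919/3 - (2/3)x and Ps = 109/7 + (5/14)x; the wedge Ps − Pb = 43 gives 109/7 + (5/14)x − (919/3 - (2/3)x) = 43, so x' = 326.
Then Pb = 919/3 − (2/3)·326 = 89 and Ps = 109/7 + (5/14)·326 = 132.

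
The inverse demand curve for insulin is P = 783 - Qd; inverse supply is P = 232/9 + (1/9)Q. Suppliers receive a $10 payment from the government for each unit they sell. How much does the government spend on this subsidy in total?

Pre-subsidy: 783 - Q = 232/9 + (1/9)Q gives Q* = 681.5 and P* = 101.5.
With the subsidy, sellers receive Ps = Pb + 10 for each unit, where Pb is the price buyers pay.
On the curves, Pb = 783 - Q and Ps = 232/9 + (1/9)Q; the wedge Ps − Pb = 10 gives 232/9 + (1/9)Q − (783 - Q) = 10, so Q' = 690.5.
Then Pb = 783 − 1·690.5 = 92.5 and Ps = 232/9 + (1/9)·690.5 = 102.5.
Government outlay = subsidy × quantity = 10 × 690.5 = 6905.

Government cost = $6905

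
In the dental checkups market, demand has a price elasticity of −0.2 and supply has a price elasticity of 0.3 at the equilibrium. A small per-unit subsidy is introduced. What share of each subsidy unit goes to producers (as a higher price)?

For a small subsidy around the equilibrium, the benefit split depends on the relative slopes, which at a point are proportional to the elasticities.
Buyer share = εs/(εs + |εd|) = 0.3/(0.3 + 0.2) = 0.6; seller share = |εd|/(εs + |εd|) = 0.4.
So producers capture 0.4 of the subsidy.

Producer share = 0.4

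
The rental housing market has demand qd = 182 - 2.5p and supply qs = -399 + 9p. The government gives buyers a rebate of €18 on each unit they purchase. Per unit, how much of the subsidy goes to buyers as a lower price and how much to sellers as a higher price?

Pre-subsidy: 182 - 2.5p = -399 + 9p gives p* = 1162/23, q* = 1281/23.
With the rebate, buyers effectively pay pb = ps − 18, where ps is the price sellers receive.
Demand in terms of ps becomes qd = 182 − 2.5(ps − 18) = 227 - 2.5ps. Setting this equal to supply: 227 - 2.5ps = -399 + 9ps, so ps = 1252/23.
Buyers pay pb = 1252/23 − 18 = 838/23; q' = -399 + 9·(1252/23) = 2091/23.
Buyers' price falls by p* − pb = 1162/23 − 838/23 = 324/23; sellers' price rises by ps − p* = 1252/23 − 1162/23 = 90/23.

Buyers gain 324/23 per unit; sellers gain 90/23 per unit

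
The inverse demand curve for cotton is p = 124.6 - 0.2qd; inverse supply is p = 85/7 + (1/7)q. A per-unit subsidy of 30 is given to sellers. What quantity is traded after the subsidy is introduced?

Pre-subsidy: 124.6 - 0.2q = 85/7 + (1/7)q gives q* = 328 and p* = 59.
With the subsidy, sellers receive ps = pb + 30 for each unit, where pb is the price buyers pay.
On the curves, pb = 124.6 - 0.2q and ps = 85/7 + (1/7)q; the wedge ps − pb = 30 gives 85/7 + (1/7)q − (124.6 - 0.2q) = 30, so q' = 415.5.
Then pb = 124.6 − 0.2·415.5 = 41.5 and ps = 85/7 + (1/7)·415.5 = 71.5.

q' = 415.5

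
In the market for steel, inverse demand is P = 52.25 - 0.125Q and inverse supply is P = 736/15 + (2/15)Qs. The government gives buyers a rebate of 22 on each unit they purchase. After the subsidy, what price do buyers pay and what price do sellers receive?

Buyers pay 1242/31; sellers receive 1924/31

Pre-subsidy: 52.25 - 0.125Q = 736/15 + (2/15)Q gives Q* = 382/31 and P* = 1572/31.
With the rebate, buyers effectively pay Pb = Ps − 22, where Ps is the price sellers receive.
On the curves, Pb = 52.25 - 0.125Q and Ps = 736/15 + (2/15)Q; the wedge Ps − Pb = 22 gives 736/15 + (2/15)Q − (52.25 - 0.125Q) = 22, so Q' = 3022/31.
Then Pb = 52.25 − 0.125·(3022/31) = 1242/31 and Ps = 736/15 + (2/15)·(3022/31) = 1924/31.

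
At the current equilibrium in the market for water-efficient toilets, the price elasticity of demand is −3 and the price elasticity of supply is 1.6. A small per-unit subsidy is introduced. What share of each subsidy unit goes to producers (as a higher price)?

Producer share = 15/23

For a small subsidy around the equilibrium, the benefit split depends on the relative slopes, which at a point are proportional to the elasticities.
Buyer share = εs/(εs + |εd|) = 1.6/(1.6 + 3) = 8/23; seller share = |εd|/(εs + |εd|) = 15/23.
So producers capture 15/23 of the subsidy.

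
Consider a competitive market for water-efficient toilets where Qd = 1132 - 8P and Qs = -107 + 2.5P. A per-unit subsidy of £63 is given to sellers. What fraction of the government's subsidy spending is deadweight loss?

DWL / government spending = 15/77

Pre-subsidy: 1132 - 8P = -107 + 2.5P gives P* = 118, Q* = 188.
With the subsidy, sellers receive Ps = Pb + 63 for each unit, where Pb is the price buyers pay.
Supply in terms of Pb becomes Qs = -107 + 2.5(Pb + 63) = 50.5 + 2.5Pb. Setting this equal to demand: 1132 - 8Pb = 50.5 + 2.5Pb, so Pb = 103.
Sellers receive Ps = 103 + 63 = 166; Q' = 1132 − 8·103 = 308.
ΔCS = ½(188 + 308)(118 − 103) = 3720; ΔPS = ½(188 + 308)(166 − 118) = 11904.
Government spending = 63 × 308 = 19404.
DWL = ½ × 63 × (308 − 188) = 3780; fraction = 3780 / 19404 = 15/77.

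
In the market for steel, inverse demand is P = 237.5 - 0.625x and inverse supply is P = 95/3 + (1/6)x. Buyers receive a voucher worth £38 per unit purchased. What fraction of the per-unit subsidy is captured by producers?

Producer share = 4/19

Pre-subsidy: 237.5 - 0.625x = 95/3 + (1/6)x gives x* = 260 and P* = 75.
With the rebate, buyers effectively pay Pb = Ps − 38, where Ps is the price sellers receive.
On the curves, Pb = 237.5 - 0.625x and Ps = 95/3 + (1/6)x; the wedge Ps − Pb = 38 gives 95/3 + (1/6)x − (237.5 - 0.625x) = 38, so x' = 308.
Then Pb = 237.5 − 0.625·308 = 45 and Ps = 95/3 + (1/6)·308 = 83.
Buyers' price falls by P* − Pb = 75 − 45 = 30; sellers' price rises by Ps − P* = 83 − 75 = 8.
So producers capture 8/38 = 4/19 of each unit of subsidy.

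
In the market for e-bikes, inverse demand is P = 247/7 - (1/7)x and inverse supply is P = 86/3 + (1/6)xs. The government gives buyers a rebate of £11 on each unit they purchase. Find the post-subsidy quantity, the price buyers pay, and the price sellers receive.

x' = 740/13; buyers pay 353/13; sellers receive 496/13

Pre-subsidy: 247/7 - (1/7)x = 86/3 + (1/6)x gives x* = 278/13 and P* = 419/13.
With the rebate, buyers effectively pay Pb = Ps − 11, where Ps is the price sellers receive.
On the curves, Pb = 247/7 - (1/7)x and Ps = 86/3 + (1/6)x; the wedge Ps − Pb = 11 gives 86/3 + (1/6)x − (247/7 - (1/7)x) = 11, so x' = 740/13.
Then Pb = 247/7 − (1/7)·(740/13) = 353/13 and Ps = 86/3 + (1/6)·(740/13) = 496/13.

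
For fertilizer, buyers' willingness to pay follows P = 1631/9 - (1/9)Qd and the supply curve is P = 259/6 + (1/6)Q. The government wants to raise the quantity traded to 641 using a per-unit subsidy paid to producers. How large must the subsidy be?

Required subsidy s = 40 per unit

At Q = 641, from the demand curve buyers pay Pb = 1631/9 − (1/9)·641 = 110; from the supply curve sellers need Ps = 259/6 + (1/6)·641 = 150.
The subsidy must fill the gap: s = Ps − Pb = 150 − 110 = 40.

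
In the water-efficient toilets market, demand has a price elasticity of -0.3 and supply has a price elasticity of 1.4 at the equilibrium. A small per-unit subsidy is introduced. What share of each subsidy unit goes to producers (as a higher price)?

For a small subsidy around the equilibrium, the benefit split depends on the relative slopes, which at a point are proportional to the elasticities.
Buyer share = εs/(εs + |εd|) = 1.4/(1.4 + 0.3) = 14/17; seller share = |εd|/(εs + |εd|) = 3/17.
So producers capture 3/17 of the subsidy.

Producer share = 3/17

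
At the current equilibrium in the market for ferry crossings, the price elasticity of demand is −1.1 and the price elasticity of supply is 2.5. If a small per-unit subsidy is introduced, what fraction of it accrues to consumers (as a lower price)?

Consumer share = 25/36

For a small subsidy around the equilibrium, the benefit split depends on the relative slopes, which at a point are proportional to the elasticities.
Buyer share = εs/(εs + |εd|) = 2.5/(2.5 + 1.1) = 25/36; seller share = |εd|/(εs + |εd|) = 11/36.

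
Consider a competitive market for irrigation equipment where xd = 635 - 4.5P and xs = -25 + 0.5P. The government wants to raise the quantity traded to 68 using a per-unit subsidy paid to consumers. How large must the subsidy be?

At x = 68, invert demand for the buyer price: Pb = (635 − 68)/4.5 = 126; invert supply for the seller price: Ps = (68 − (-25))/0.5 = 186.
The subsidy must fill the gap: s = Ps − Pb = 186 − 126 = 60.

Required subsidy s = 60 per unit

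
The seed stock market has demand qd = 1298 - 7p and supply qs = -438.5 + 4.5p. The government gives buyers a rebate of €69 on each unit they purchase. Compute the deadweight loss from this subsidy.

Pre-subsidy: 1298 - 7p = -438.5 + 4.5p gives p* = 151, q* = 241.
With the rebate, buyers effectively pay pb = ps − 69, where ps is the price sellers receive.
Demand in terms of ps becomes qd = 1298 − 7(ps − 69) = 1781 - 7ps. Setting this equal to supply: 1781 - 7ps = -438.5 + 4.5ps, so ps = 193.
Buyers pay pb = 193 − 69 = 124; q' = -438.5 + 4.5·193 = 430.
The subsidy expands output by 430 − 241 = 189 past the efficient level; on those units the gap between marginal cost and willingness to pay runs from 0 up to 69.
DWL = ½ × 69 × 189 = 6520.5.

Deadweight loss = €6520.5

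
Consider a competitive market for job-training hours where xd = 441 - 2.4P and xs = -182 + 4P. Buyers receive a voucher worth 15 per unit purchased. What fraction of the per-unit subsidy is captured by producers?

Producer share = 0.375

Pre-subsidy: 441 - 2.4P = -182 + 4P gives P* = 97.34375, x* = 207.375.
With the rebate, buyers effectively pay Pb = Ps − 15, where Ps is the price sellers receive.
Demand in terms of Ps becomes xd = 441 − 2.4(Ps − 15) = 477 - 2.4Ps. Setting this equal to supply: 477 - 2.4Ps = -182 + 4Ps, so Ps = 102.96875.
Buyers pay Pb = 102.96875 − 15 = 87.96875; x' = -182 + 4·102.96875 = 229.875.
Buyers' price falls by P* − Pb = 97.34375 − 87.96875 = 9.375; sellers' price rises by Ps − P* = 102.96875 − 97.34375 = 5.625.
So producers capture 5.625/15 = 0.375 of each unit of subsidy.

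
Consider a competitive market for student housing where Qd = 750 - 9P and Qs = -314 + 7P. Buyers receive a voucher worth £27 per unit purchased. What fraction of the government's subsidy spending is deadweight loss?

DWL / government spending = 567/2750

Pre-subsidy: 750 - 9P = -314 + 7P gives P* = 66.5, Q* = 151.5.
With the rebate, buyers effectively pay Pb = Ps − 27, where Ps is the price sellers receive.
Demand in terms of Ps becomes Qd = 750 − 9(Ps − 27) = 993 - 9Ps. Setting this equal to supply: 993 - 9Ps = -314 + 7Ps, so Ps = 81.6875.
Buyers pay Pb = 81.6875 − 27 = 54.6875; Q' = -314 + 7·81.6875 = 257.8125.
ΔCS = ½(151.5 + 257.8125)(66.5 − 54.6875) = 2417.501953125; ΔPS = ½(151.5 + 257.8125)(81.6875 − 66.5) = 3108.216796875.
Government spending = 27 × 257.8125 = 6960.9375.
DWL = ½ × 27 × (257.8125 − 151.5) = 1435.21875; fraction = 1435.21875 / 6960.9375 = 567/2750.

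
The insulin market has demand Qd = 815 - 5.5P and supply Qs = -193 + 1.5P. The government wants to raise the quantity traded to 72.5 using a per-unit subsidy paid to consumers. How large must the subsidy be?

At Q = 72.5, invert demand for the buyer price: Pb = (815 − 72.5)/5.5 = 135; invert supply for the seller price: Ps = (72.5 − (-193))/1.5 = 177.
The subsidy must fill the gap: s = Ps − Pb = 177 − 135 = 42.

Required subsidy s = 42 per unit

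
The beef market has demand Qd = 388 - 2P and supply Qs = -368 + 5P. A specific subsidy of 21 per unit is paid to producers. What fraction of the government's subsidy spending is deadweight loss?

Pre-subsidy: 388 - 2P = -368 + 5P gives P* = 108, Q* = 172.
With the subsidy, sellers receive Ps = Pb + 21 for each unit, where Pb is the price buyers pay.
Supply in terms of Pb becomes Qs = -368 + 5(Pb + 21) = -263 + 5Pb. Setting this equal to demand: 388 - 2Pb = -263 + 5Pb, so Pb = 93.
Sellers receive Ps = 93 + 21 = 114; Q' = 388 − 2·93 = 202.
ΔCS = ½(172 + 202)(108 − 93) = 2805; ΔPS = ½(172 + 202)(114 − 108) = 1122.
Government spending = 21 × 202 = 4242.
DWL = ½ × 21 × (202 − 172) = 315; fraction = 315 / 4242 = 15/202.

DWL / government spending = 15/202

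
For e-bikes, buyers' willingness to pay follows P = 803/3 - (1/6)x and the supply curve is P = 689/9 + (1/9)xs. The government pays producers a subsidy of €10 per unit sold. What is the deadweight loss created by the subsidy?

Pre-subsidy: 803/3 - (1/6)x = 689/9 + (1/9)x gives x* = 688 and P* = 153.
With the subsidy, sellers receive Ps = Pb + 10 for each unit, where Pb is the price buyers pay.
On the curves, Pb = 803/3 - (1/6)x and Ps = 689/9 + (1/9)x; the wedge Ps − Pb = 10 gives 689/9 + (1/9)x − (803/3 - (1/6)x) = 10, so x' = 724.
Then Pb = 803/3 − (1/6)·724 = 147 and Ps = 689/9 + (1/9)·724 = 157.
The subsidy expands output by 724 − 688 = 36 past the efficient level; on those units the gap between marginal cost and willingness to pay runs from 0 up to 10.
DWL = ½ × 10 × 36 = 180.

Deadweight loss = €180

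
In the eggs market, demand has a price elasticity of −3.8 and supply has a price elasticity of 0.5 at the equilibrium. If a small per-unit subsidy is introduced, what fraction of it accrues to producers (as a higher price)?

For a small subsidy around the equilibrium, the benefit split depends on the relative slopes, which at a point are proportional to the elasticities.
Buyer share = εs/(εs + |εd|) = 0.5/(0.5 + 3.8) = 5/43; seller share = |εd|/(εs + |εd|) = 38/43.
So producers capture 38/43 of the subsidy.

Producer share = 38/43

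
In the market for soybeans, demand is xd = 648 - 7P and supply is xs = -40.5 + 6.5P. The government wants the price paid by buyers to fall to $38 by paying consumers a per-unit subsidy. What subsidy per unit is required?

Required subsidy s = $27 per unit

At a buyer price of 38, quantity demanded is 648 − 7·38 = 382.
Sellers supply 382 only when they receive Ps with -40.5 + 6.5·Ps = 382, i.e. Ps = 65.
s = Ps − Pb = 65 − 38 = 27.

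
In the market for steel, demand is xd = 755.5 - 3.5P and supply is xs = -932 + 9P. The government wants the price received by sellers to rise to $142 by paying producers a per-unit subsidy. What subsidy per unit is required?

Required subsidy s = $25 per unit

At a seller price of 142, quantity supplied is -932 + 9·142 = 346.
Buyers absorb 346 only when they pay Pb with 755.5 − 3.5·Pb = 346, i.e. Pb = 117.
s = Ps − Pb = 142 − 117 = 25.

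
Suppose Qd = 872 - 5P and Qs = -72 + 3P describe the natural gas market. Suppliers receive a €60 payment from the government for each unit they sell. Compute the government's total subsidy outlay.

Pre-subsidy: 872 - 5P = -72 + 3P gives P* = 118, Q* = 282.
With the subsidy, sellers receive Ps = Pb + 60 for each unit, where Pb is the price buyers pay.
Supply in terms of Pb becomes Qs = -72 + 3(Pb + 60) = 108 + 3Pb. Setting this equal to demand: 872 - 5Pb = 108 + 3Pb, so Pb = 95.5.
Sellers receive Ps = 95.5 + 60 = 155.5; Q' = 872 − 5·95.5 = 394.5.
Government outlay = subsidy × quantity = 60 × 394.5 = 23670.

Government cost = €23670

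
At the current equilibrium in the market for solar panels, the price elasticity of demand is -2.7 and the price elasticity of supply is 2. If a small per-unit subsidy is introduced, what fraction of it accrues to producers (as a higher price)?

For a small subsidy around the equilibrium, the benefit split depends on the relative slopes, which at a point are proportional to the elasticities.
Buyer share = εs/(εs + |εd|) = 2/(2 + 2.7) = 20/47; seller share = |εd|/(εs + |εd|) = 27/47.
So producers capture 27/47 of the subsidy.

Producer share = 27/47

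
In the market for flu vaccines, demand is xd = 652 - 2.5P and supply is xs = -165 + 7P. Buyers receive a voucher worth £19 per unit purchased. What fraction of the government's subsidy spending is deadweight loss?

Pre-subsidy: 652 - 2.5P = -165 + 7P gives P* = 86, x* = 437.
With the rebate, buyers effectively pay Pb = Ps − 19, where Ps is the price sellers receive.
Demand in terms of Ps becomes xd = 652 − 2.5(Ps − 19) = 699.5 - 2.5Ps. Setting this equal to supply: 699.5 - 2.5Ps = -165 + 7Ps, so Ps = 91.
Buyers pay Pb = 91 − 19 = 72; x' = -165 + 7·91 = 472.
ΔCS = ½(437 + 472)(86 − 72) = 6363; ΔPS = ½(437 + 472)(91 − 86) = 2272.5.
Government spending = 19 × 472 = 8968.
DWL = ½ × 19 × (472 − 437) = 332.5; fraction = 332.5 / 8968 = 35/944.

DWL / government spending = 35/944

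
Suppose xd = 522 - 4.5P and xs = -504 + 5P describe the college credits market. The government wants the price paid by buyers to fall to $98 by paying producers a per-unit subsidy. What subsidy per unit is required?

At a buyer price of 98, quantity demanded is 522 − 4.5·98 = 81.
Sellers supply 81 only when they receive Ps with -504 + 5·Ps = 81, i.e. Ps = 117.
s = Ps − Pb = 117 − 98 = 19.

Required subsidy s = $19 per unit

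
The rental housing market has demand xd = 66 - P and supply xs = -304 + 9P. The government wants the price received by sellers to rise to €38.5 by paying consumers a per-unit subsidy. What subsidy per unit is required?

At a seller price of 38.5, quantity supplied is -304 + 9·38.5 = 42.5.
Buyers absorb 42.5 only when they pay Pb with 66 − 1·Pb = 42.5, i.e. Pb = 23.5.
s = Ps − Pb = 38.5 − 23.5 = 15.

Required subsidy s = €15 per unit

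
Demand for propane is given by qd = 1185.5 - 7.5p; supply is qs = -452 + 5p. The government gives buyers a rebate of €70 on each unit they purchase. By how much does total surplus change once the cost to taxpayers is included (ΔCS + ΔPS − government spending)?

Net change in total surplus = -€7350

Pre-subsidy: 1185.5 - 7.5p = -452 + 5p gives p* = 131, q* = 203.
With the rebate, buyers effectively pay pb = ps − 70, where ps is the price sellers receive.
Demand in terms of ps becomes qd = 1185.5 − 7.5(ps − 70) = 1710.5 - 7.5ps. Setting this equal to supply: 1710.5 - 7.5ps = -452 + 5ps, so ps = 173.
Buyers pay pb = 173 − 70 = 103; q' = -452 + 5·173 = 413.
ΔCS = ½(203 + 413)(131 − 103) = 8624; ΔPS = ½(203 + 413)(173 − 131) = 12936.
Government spending = 70 × 413 = 28910.
Net change = 8624 + 12936 − 28910 = -7350. The loss equals the DWL triangle ½·70·210.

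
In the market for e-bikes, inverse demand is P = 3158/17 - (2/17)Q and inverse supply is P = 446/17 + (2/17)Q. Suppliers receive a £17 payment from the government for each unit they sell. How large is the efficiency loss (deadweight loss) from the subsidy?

Pre-subsidy: 3158/17 - (2/17)Q = 446/17 + (2/17)Q gives Q* = 678 and P* = 106.
With the subsidy, sellers receive Ps = Pb + 17 for each unit, where Pb is the price buyers pay.
On the curves, Pb = 3158/17 - (2/17)Q and Ps = 446/17 + (2/17)Q; the wedge Ps − Pb = 17 gives 446/17 + (2/17)Q − (3158/17 - (2/17)Q) = 17, so Q' = 750.25.
Then Pb = 3158/17 − (2/17)·750.25 = 97.5 and Ps = 446/17 + (2/17)·750.25 = 114.5.
The subsidy expands output by 750.25 − 678 = 72.25 past the efficient level; on those units the gap between marginal cost and willingness to pay runs from 0 up to 17.
DWL = ½ × 17 × 72.25 = 614.125.

Deadweight loss = £614.125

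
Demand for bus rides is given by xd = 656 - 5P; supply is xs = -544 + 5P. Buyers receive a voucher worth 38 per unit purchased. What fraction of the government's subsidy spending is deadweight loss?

Pre-subsidy: 656 - 5P = -544 + 5P gives P* = 120, x* = 56.
With the rebate, buyers effectively pay Pb = Ps − 38, where Ps is the price sellers receive.
Demand in terms of Ps becomes xd = 656 − 5(Ps − 38) = 846 - 5Ps. Setting this equal to supply: 846 - 5Ps = -544 + 5Ps, so Ps = 139.
Buyers pay Pb = 139 − 38 = 101; x' = -544 + 5·139 = 151.
ΔCS = ½(56 + 151)(120 − 101) = 1966.5; ΔPS = ½(56 + 151)(139 − 120) = 1966.5.
Government spending = 38 × 151 = 5738.
DWL = ½ × 38 × (151 − 56) = 1805; fraction = 1805 / 5738 = 95/302.

DWL / government spending = 95/302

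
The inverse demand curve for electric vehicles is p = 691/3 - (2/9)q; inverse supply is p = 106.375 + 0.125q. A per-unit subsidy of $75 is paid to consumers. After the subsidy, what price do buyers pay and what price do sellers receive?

Buyers pay $103; sellers receive $178

Pre-subsidy: 691/3 - (2/9)q = 106.375 + 0.125q gives q* = 357 and p* = 151.
With the rebate, buyers effectively pay pb = ps − 75, where ps is the price sellers receive.
On the curves, pb = 691/3 - (2/9)q and ps = 106.375 + 0.125q; the wedge ps − pb = 75 gives 106.375 + 0.125q − (691/3 - (2/9)q) = 75, so q' = 573.
Then pb = 691/3 − (2/9)·573 = 103 and ps = 106.375 + 0.125·573 = 178.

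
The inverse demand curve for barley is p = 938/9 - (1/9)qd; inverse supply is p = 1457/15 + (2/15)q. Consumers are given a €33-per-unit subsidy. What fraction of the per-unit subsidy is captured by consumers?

Consumer share = 5/11

Pre-subsidy: 938/9 - (1/9)q = 1457/15 + (2/15)q gives q* = 29 and p* = 101.
With the rebate, buyers effectively pay pb = ps − 33, where ps is the price sellers receive.
On the curves, pb = 938/9 - (1/9)q and ps = 1457/15 + (2/15)q; the wedge ps − pb = 33 gives 1457/15 + (2/15)q − (938/9 - (1/9)q) = 33, so q' = 164.
Then pb = 938/9 − (1/9)·164 = 86 and ps = 1457/15 + (2/15)·164 = 119.
Buyers' price falls by p* − pb = 101 − 86 = 15; sellers' price rises by ps − p* = 119 − 101 = 18.
So consumers capture 15/33 = 5/11 of each unit of subsidy.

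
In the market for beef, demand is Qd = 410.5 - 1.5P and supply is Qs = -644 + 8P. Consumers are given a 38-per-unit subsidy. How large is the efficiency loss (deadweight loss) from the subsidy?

Pre-subsidy: 410.5 - 1.5P = -644 + 8P gives P* = 111, Q* = 244.
With the rebate, buyers effectively pay Pb = Ps − 38, where Ps is the price sellers receive.
Demand in terms of Ps becomes Qd = 410.5 − 1.5(Ps − 38) = 467.5 - 1.5Ps. Setting this equal to supply: 467.5 - 1.5Ps = -644 + 8Ps, so Ps = 117.
Buyers pay Pb = 117 − 38 = 79; Q' = -644 + 8·117 = 292.
The subsidy expands output by 292 − 244 = 48 past the efficient level; on those units the gap between marginal cost and willingness to pay runs from 0 up to 38.
DWL = ½ × 38 × 48 = 912.

Deadweight loss = 912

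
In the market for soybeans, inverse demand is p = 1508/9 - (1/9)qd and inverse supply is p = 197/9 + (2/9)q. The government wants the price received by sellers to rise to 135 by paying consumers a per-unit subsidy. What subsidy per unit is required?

Required subsidy s = 24 per unit

At a seller price of 135, quantity supplied is -98.5 + 4.5·135 = 509.
Buyers absorb 509 only when they pay pb = 1508/9 − (1/9)·509 = 111.
s = ps − pb = 135 − 111 = 24.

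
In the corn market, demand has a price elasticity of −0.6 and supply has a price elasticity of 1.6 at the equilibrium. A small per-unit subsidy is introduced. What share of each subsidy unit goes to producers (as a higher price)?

For a small subsidy around the equilibrium, the benefit split depends on the relative slopes, which at a point are proportional to the elasticities.
Buyer share = εs/(εs + |εd|) = 1.6/(1.6 + 0.6) = 8/11; seller share = |εd|/(εs + |εd|) = 3/11.
So producers capture 3/11 of the subsidy.

Producer share = 3/11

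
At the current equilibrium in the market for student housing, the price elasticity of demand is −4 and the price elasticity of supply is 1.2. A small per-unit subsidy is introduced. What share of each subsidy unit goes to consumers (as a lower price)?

For a small subsidy around the equilibrium, the benefit split depends on the relative slopes, which at a point are proportional to the elasticities.
Buyer share = εs/(εs + |εd|) = 1.2/(1.2 + 4) = 3/13; seller share = |εd|/(εs + |εd|) = 10/13.

Consumer share = 3/13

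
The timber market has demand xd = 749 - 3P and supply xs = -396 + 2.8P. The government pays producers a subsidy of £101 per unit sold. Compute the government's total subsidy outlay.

Government cost = 887588/29

Pre-subsidy: 749 - 3P = -396 + 2.8P gives P* = 5725/29, x* = 4546/29.
With the subsidy, sellers receive Ps = Pb + 101 for each unit, where Pb is the price buyers pay.
Supply in terms of Pb becomes xs = -396 + 2.8(Pb + 101) = -113.2 + 2.8Pb. Setting this equal to demand: 749 - 3Pb = -113.2 + 2.8Pb, so Pb = 4311/29.
Sellers receive Ps = 4311/29 + 101 = 7240/29; x' = 749 − 3·(4311/29) = 8788/29.
Government outlay = subsidy × quantity = 101 × 8788/29 = 887588/29.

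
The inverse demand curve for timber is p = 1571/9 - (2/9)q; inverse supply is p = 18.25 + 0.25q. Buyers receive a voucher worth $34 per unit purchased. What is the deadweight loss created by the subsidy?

Deadweight loss = $1224

Pre-subsidy: 1571/9 - (2/9)q = 18.25 + 0.25q gives q* = 331 and p* = 101.
With the rebate, buyers effectively pay pb = ps − 34, where ps is the price sellers receive.
On the curves, pb = 1571/9 - (2/9)q and ps = 18.25 + 0.25q; the wedge ps − pb = 34 gives 18.25 + 0.25q − (1571/9 - (2/9)q) = 34, so q' = 403.
Then pb = 1571/9 − (2/9)·403 = 85 and ps = 18.25 + 0.25·403 = 119.
The subsidy expands output by 403 − 331 = 72 past the efficient level; on those units the gap between marginal cost and willingness to pay runs from 0 up to 34.
DWL = ½ × 34 × 72 = 1224.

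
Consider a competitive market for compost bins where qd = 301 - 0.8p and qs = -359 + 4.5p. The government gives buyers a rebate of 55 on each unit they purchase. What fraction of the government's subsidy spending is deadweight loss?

Pre-subsidy: 301 - 0.8p = -359 + 4.5p gives p* = 6600/53, q* = 10673/53.
With the rebate, buyers effectively pay pb = ps − 55, where ps is the price sellers receive.
Demand in terms of ps becomes qd = 301 − 0.8(ps − 55) = 345 - 0.8ps. Setting this equal to supply: 345 - 0.8ps = -359 + 4.5ps, so ps = 7040/53.
Buyers pay pb = 7040/53 − 55 = 4125/53; q' = -359 + 4.5·(7040/53) = 12653/53.
ΔCS = ½(10673/53 + 12653/53)(6600/53 − 4125/53) = 28865925/2809; ΔPS = ½(10673/53 + 12653/53)(7040/53 − 6600/53) = 5131720/2809.
Government spending = 55 × 12653/53 = 695915/53.
DWL = ½ × 55 × (12653/53 − 10673/53) = 54450/53; fraction = (54450/53) / (695915/53) = 990/12653.

DWL / government spending = 990/12653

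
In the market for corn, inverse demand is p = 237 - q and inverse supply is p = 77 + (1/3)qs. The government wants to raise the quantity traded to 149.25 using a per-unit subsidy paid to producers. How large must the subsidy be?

Required subsidy s = 39 per unit

At q = 149.25, from the demand curve buyers pay pb = 237 − 1·149.25 = 87.75; from the supply curve sellers need ps = 77 + (1/3)·149.25 = 126.75.
The subsidy must fill the gap: s = ps − pb = 126.75 − 87.75 = 39.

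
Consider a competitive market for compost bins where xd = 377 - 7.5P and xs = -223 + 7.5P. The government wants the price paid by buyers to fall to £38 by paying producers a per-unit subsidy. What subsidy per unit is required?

Required subsidy s = £4 per unit

At a buyer price of 38, quantity demanded is 377 − 7.5·38 = 92.
Sellers supply 92 only when they receive Ps with -223 + 7.5·Ps = 92, i.e. Ps = 42.
s = Ps − Pb = 42 − 38 = 4.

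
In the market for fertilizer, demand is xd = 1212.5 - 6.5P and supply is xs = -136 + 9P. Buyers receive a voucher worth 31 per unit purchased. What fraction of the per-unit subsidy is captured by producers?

Producer share = 13/31

Pre-subsidy: 1212.5 - 6.5P = -136 + 9P gives P* = 87, x* = 647.
With the rebate, buyers effectively pay Pb = Ps − 31, where Ps is the price sellers receive.
Demand in terms of Ps becomes xd = 1212.5 − 6.5(Ps − 31) = 1414 - 6.5Ps. Setting this equal to supply: 1414 - 6.5Ps = -136 + 9Ps, so Ps = 100.
Buyers pay Pb = 100 − 31 = 69; x' = -136 + 9·100 = 764.
Buyers' price falls by P* − Pb = 87 − 69 = 18; sellers' price rises by Ps − P* = 100 − 87 = 13.
So producers capture 13/31 = 13/31 of each unit of subsidy.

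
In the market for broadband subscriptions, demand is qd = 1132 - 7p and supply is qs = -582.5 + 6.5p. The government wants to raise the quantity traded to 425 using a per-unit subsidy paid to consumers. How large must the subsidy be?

Required subsidy s = 54 per unit

At q = 425, invert demand for the buyer price: pb = (1132 − 425)/7 = 101; invert supply for the seller price: ps = (425 − (-582.5))/6.5 = 155.
The subsidy must fill the gap: s = ps − pb = 155 − 101 = 54.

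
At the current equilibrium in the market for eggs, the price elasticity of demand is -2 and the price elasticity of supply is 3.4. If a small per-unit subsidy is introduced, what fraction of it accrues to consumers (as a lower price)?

For a small subsidy around the equilibrium, the benefit split depends on the relative slopes, which at a point are proportional to the elasticities.
Buyer share = εs/(εs + |εd|) = 3.4/(3.4 + 2) = 17/27; seller share = |εd|/(εs + |εd|) = 10/27.

Consumer share = 17/27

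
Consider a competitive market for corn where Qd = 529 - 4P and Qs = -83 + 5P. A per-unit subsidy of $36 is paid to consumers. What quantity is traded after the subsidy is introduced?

Q' = 337

Pre-subsidy: 529 - 4P = -83 + 5P gives P* = 68, Q* = 257.
With the rebate, buyers effectively pay Pb = Ps − 36, where Ps is the price sellers receive.
Demand in terms of Ps becomes Qd = 529 − 4(Ps − 36) = 673 - 4Ps. Setting this equal to supply: 673 - 4Ps = -83 + 5Ps, so Ps = 84.
Buyers pay Pb = 84 − 36 = 48; Q' = -83 + 5·84 = 337.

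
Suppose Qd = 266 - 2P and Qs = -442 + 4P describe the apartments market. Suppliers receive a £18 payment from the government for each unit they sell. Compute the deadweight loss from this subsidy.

Deadweight loss = £216

Pre-subsidy: 266 - 2P = -442 + 4P gives P* = 118, Q* = 30.
With the subsidy, sellers receive Ps = Pb + 18 for each unit, where Pb is the price buyers pay.
Supply in terms of Pb becomes Qs = -442 + 4(Pb + 18) = -370 + 4Pb. Setting this equal to demand: 266 - 2Pb = -370 + 4Pb, so Pb = 106.
Sellers receive Ps = 106 + 18 = 124; Q' = 266 − 2·106 = 54.
The subsidy expands output by 54 − 30 = 24 past the efficient level; on those units the gap between marginal cost and willingness to pay runs from 0 up to 18.
DWL = ½ × 18 × 24 = 216.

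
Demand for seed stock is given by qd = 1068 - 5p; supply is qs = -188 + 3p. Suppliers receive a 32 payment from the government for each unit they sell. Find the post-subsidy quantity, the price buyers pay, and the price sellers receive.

Pre-subsidy: 1068 - 5p = -188 + 3p gives p* = 157, q* = 283.
With the subsidy, sellers receive ps = pb + 32 for each unit, where pb is the price buyers pay.
Supply in terms of pb becomes qs = -188 + 3(pb + 32) = -92 + 3pb. Setting this equal to demand: 1068 - 5pb = -92 + 3pb, so pb = 145.
Sellers receive ps = 145 + 32 = 177; q' = 1068 − 5·145 = 343.

q' = 343; buyers pay 145; sellers receive 177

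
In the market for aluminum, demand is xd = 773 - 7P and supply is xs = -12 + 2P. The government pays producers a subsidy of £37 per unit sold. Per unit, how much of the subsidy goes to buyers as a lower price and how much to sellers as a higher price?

Buyers gain 74/9 per unit; sellers gain 259/9 per unit

Pre-subsidy: 773 - 7P = -12 + 2P gives P* = 785/9, x* = 1462/9.
With the subsidy, sellers receive Ps = Pb + 37 for each unit, where Pb is the price buyers pay.
Supply in terms of Pb becomes xs = -12 + 2(Pb + 37) = 62 + 2Pb. Setting this equal to demand: 773 - 7Pb = 62 + 2Pb, so Pb = 79.
Sellers receive Ps = 79 + 37 = 116; x' = 773 − 7·79 = 220.
Buyers' price falls by P* − Pb = 785/9 − 79 = 74/9; sellers' price rises by Ps − P* = 116 − 785/9 = 259/9.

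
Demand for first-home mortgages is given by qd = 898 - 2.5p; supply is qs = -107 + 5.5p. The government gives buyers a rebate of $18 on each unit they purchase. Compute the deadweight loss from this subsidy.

Pre-subsidy: 898 - 2.5p = -107 + 5.5p gives p* = 125.625, q* = 583.9375.
With the rebate, buyers effectively pay pb = ps − 18, where ps is the price sellers receive.
Demand in terms of ps becomes qd = 898 − 2.5(ps − 18) = 943 - 2.5ps. Setting this equal to supply: 943 - 2.5ps = -107 + 5.5ps, so ps = 131.25.
Buyers pay pb = 131.25 − 18 = 113.25; q' = -107 + 5.5·131.25 = 614.875.
The subsidy expands output by 614.875 − 583.9375 = 30.9375 past the efficient level; on those units the gap between marginal cost and willingness to pay runs from 0 up to 18.
DWL = ½ × 18 × 30.9375 = 278.4375.

Deadweight loss = $278.4375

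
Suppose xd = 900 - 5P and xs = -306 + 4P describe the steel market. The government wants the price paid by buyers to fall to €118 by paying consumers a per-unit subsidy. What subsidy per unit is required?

Required subsidy s = €36 per unit

At a buyer price of 118, quantity demanded is 900 − 5·118 = 310.
Sellers supply 310 only when they receive Ps with -306 + 4·Ps = 310, i.e. Ps = 154.
s = Ps − Pb = 154 − 118 = 36.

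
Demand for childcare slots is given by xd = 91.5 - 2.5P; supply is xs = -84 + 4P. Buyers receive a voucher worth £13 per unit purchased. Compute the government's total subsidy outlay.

Pre-subsidy: 91.5 - 2.5P = -84 + 4P gives P* = 27, x* = 24.
With the rebate, buyers effectively pay Pb = Ps − 13, where Ps is the price sellers receive.
Demand in terms of Ps becomes xd = 91.5 − 2.5(Ps − 13) = 124 - 2.5Ps. Setting this equal to supply: 124 - 2.5Ps = -84 + 4Ps, so Ps = 32.
Buyers pay Pb = 32 − 13 = 19; x' = -84 + 4·32 = 44.
Government outlay = subsidy × quantity = 13 × 44 = 572.

Government cost = £572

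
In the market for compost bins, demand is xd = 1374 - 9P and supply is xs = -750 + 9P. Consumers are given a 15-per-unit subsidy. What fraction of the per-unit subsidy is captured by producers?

Producer share = 0.5

Pre-subsidy: 1374 - 9P = -750 + 9P gives P* = 118, x* = 312.
With the rebate, buyers effectively pay Pb = Ps − 15, where Ps is the price sellers receive.
Demand in terms of Ps becomes xd = 1374 − 9(Ps − 15) = 1509 - 9Ps. Setting this equal to supply: 1509 - 9Ps = -750 + 9Ps, so Ps = 125.5.
Buyers pay Pb = 125.5 − 15 = 110.5; x' = -750 + 9·125.5 = 379.5.
Buyers' price falls by P* − Pb = 118 − 110.5 = 7.5; sellers' price rises by Ps − P* = 125.5 − 118 = 7.5.
So producers capture 7.5/15 = 0.5 of each unit of subsidy.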